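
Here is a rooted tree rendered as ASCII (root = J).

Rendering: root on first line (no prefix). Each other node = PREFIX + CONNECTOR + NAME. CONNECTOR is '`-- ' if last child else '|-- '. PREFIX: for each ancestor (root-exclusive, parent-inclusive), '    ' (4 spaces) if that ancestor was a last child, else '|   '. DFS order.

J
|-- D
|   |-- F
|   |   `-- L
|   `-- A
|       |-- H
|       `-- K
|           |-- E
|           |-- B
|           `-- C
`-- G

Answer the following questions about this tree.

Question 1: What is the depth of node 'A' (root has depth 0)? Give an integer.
Answer: 2

Derivation:
Path from root to A: J -> D -> A
Depth = number of edges = 2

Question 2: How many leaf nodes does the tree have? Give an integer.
Leaves (nodes with no children): B, C, E, G, H, L

Answer: 6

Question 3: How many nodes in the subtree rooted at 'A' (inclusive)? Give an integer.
Answer: 6

Derivation:
Subtree rooted at A contains: A, B, C, E, H, K
Count = 6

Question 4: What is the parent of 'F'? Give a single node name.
Scan adjacency: F appears as child of D

Answer: D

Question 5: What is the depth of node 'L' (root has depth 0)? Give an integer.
Answer: 3

Derivation:
Path from root to L: J -> D -> F -> L
Depth = number of edges = 3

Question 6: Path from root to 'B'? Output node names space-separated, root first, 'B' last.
Walk down from root: J -> D -> A -> K -> B

Answer: J D A K B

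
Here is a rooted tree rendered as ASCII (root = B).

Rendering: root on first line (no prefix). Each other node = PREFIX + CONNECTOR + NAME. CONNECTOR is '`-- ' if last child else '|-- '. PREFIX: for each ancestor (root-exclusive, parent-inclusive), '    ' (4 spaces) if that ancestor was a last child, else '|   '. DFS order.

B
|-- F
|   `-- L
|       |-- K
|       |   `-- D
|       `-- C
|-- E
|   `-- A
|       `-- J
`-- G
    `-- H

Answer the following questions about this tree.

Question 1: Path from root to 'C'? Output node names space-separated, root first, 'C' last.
Answer: B F L C

Derivation:
Walk down from root: B -> F -> L -> C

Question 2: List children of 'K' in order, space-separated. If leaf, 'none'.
Answer: D

Derivation:
Node K's children (from adjacency): D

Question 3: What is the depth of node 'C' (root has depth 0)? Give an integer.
Path from root to C: B -> F -> L -> C
Depth = number of edges = 3

Answer: 3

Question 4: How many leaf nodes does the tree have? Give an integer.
Answer: 4

Derivation:
Leaves (nodes with no children): C, D, H, J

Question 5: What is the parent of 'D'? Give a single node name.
Scan adjacency: D appears as child of K

Answer: K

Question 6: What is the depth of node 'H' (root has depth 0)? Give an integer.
Answer: 2

Derivation:
Path from root to H: B -> G -> H
Depth = number of edges = 2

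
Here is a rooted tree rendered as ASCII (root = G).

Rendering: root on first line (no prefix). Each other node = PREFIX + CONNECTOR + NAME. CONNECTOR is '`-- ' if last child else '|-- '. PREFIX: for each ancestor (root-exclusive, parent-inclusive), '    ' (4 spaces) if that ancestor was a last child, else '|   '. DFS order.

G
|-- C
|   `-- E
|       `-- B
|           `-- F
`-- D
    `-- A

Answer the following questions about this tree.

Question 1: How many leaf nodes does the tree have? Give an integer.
Leaves (nodes with no children): A, F

Answer: 2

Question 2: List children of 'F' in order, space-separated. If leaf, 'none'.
Node F's children (from adjacency): (leaf)

Answer: none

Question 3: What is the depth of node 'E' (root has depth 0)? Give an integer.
Path from root to E: G -> C -> E
Depth = number of edges = 2

Answer: 2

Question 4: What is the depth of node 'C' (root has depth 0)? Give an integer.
Path from root to C: G -> C
Depth = number of edges = 1

Answer: 1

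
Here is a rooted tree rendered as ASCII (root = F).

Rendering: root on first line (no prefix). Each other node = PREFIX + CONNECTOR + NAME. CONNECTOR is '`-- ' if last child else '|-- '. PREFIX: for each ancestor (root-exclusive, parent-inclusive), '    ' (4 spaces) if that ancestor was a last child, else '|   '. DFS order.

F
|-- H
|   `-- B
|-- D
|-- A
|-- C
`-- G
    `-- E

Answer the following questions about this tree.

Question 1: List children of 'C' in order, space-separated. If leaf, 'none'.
Answer: none

Derivation:
Node C's children (from adjacency): (leaf)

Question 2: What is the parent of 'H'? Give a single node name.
Answer: F

Derivation:
Scan adjacency: H appears as child of F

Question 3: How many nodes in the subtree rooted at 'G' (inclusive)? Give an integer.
Subtree rooted at G contains: E, G
Count = 2

Answer: 2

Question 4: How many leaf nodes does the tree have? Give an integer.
Answer: 5

Derivation:
Leaves (nodes with no children): A, B, C, D, E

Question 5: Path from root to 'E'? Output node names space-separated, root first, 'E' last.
Answer: F G E

Derivation:
Walk down from root: F -> G -> E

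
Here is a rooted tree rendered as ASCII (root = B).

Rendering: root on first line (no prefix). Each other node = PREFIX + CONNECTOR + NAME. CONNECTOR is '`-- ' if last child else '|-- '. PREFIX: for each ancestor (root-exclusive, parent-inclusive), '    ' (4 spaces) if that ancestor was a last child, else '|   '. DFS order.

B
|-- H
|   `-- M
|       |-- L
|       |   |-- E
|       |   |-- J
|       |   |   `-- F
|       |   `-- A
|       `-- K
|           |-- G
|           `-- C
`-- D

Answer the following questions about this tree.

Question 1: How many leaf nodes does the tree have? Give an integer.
Leaves (nodes with no children): A, C, D, E, F, G

Answer: 6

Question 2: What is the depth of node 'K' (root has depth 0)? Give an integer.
Answer: 3

Derivation:
Path from root to K: B -> H -> M -> K
Depth = number of edges = 3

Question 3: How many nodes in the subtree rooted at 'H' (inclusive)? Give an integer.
Subtree rooted at H contains: A, C, E, F, G, H, J, K, L, M
Count = 10

Answer: 10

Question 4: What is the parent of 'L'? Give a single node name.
Answer: M

Derivation:
Scan adjacency: L appears as child of M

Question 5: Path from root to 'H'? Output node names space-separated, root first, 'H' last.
Answer: B H

Derivation:
Walk down from root: B -> H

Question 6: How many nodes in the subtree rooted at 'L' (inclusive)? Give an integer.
Subtree rooted at L contains: A, E, F, J, L
Count = 5

Answer: 5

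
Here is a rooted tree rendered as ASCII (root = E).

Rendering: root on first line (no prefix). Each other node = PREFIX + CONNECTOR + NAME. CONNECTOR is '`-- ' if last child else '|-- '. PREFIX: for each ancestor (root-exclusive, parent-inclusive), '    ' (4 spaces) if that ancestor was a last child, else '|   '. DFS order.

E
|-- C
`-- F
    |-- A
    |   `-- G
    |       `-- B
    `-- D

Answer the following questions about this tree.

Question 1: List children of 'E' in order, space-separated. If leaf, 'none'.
Answer: C F

Derivation:
Node E's children (from adjacency): C, F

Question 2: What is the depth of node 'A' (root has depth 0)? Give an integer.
Answer: 2

Derivation:
Path from root to A: E -> F -> A
Depth = number of edges = 2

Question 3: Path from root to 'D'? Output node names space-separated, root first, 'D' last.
Answer: E F D

Derivation:
Walk down from root: E -> F -> D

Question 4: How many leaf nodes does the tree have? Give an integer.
Answer: 3

Derivation:
Leaves (nodes with no children): B, C, D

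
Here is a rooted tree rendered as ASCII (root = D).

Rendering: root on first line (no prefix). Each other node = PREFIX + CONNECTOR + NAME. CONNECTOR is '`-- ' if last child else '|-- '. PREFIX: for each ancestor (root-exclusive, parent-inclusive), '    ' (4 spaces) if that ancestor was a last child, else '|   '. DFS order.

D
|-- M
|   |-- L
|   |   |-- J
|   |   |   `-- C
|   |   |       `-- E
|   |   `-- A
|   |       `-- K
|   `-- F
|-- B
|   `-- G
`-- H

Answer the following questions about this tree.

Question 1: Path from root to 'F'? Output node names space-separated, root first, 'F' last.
Walk down from root: D -> M -> F

Answer: D M F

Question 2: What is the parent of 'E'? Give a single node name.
Scan adjacency: E appears as child of C

Answer: C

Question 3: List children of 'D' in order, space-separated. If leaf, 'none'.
Answer: M B H

Derivation:
Node D's children (from adjacency): M, B, H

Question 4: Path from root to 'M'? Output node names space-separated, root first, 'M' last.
Walk down from root: D -> M

Answer: D M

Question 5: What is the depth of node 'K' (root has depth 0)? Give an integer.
Path from root to K: D -> M -> L -> A -> K
Depth = number of edges = 4

Answer: 4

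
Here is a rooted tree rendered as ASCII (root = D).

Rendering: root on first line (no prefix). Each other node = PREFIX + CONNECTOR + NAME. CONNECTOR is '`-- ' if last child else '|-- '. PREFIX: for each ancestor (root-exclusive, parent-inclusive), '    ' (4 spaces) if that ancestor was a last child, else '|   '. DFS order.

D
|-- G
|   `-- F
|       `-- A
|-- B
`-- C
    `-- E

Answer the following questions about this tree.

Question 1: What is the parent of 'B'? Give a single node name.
Scan adjacency: B appears as child of D

Answer: D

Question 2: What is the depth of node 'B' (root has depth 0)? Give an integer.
Path from root to B: D -> B
Depth = number of edges = 1

Answer: 1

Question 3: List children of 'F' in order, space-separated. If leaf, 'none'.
Node F's children (from adjacency): A

Answer: A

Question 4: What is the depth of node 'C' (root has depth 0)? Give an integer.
Answer: 1

Derivation:
Path from root to C: D -> C
Depth = number of edges = 1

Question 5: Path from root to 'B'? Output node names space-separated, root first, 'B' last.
Walk down from root: D -> B

Answer: D B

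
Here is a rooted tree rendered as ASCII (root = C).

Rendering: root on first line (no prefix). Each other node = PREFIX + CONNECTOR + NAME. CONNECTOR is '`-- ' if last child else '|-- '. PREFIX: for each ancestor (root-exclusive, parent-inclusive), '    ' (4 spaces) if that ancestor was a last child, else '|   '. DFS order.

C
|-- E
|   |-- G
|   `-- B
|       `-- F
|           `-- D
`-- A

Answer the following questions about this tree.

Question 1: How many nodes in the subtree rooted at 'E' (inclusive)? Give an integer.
Answer: 5

Derivation:
Subtree rooted at E contains: B, D, E, F, G
Count = 5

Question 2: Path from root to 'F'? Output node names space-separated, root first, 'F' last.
Answer: C E B F

Derivation:
Walk down from root: C -> E -> B -> F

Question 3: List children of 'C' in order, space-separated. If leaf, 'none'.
Node C's children (from adjacency): E, A

Answer: E A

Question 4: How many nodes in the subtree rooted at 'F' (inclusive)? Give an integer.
Subtree rooted at F contains: D, F
Count = 2

Answer: 2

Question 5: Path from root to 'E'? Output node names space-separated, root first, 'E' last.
Answer: C E

Derivation:
Walk down from root: C -> E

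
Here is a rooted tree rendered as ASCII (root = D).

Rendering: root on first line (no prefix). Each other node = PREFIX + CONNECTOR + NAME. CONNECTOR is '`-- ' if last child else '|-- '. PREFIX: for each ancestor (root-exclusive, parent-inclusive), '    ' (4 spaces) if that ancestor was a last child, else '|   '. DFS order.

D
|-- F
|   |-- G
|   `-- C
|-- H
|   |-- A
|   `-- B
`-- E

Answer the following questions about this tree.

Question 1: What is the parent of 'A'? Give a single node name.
Scan adjacency: A appears as child of H

Answer: H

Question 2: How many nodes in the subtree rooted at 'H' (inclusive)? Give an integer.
Answer: 3

Derivation:
Subtree rooted at H contains: A, B, H
Count = 3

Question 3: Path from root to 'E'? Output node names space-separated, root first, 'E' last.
Walk down from root: D -> E

Answer: D E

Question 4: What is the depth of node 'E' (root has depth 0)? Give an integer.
Answer: 1

Derivation:
Path from root to E: D -> E
Depth = number of edges = 1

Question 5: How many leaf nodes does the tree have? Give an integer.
Leaves (nodes with no children): A, B, C, E, G

Answer: 5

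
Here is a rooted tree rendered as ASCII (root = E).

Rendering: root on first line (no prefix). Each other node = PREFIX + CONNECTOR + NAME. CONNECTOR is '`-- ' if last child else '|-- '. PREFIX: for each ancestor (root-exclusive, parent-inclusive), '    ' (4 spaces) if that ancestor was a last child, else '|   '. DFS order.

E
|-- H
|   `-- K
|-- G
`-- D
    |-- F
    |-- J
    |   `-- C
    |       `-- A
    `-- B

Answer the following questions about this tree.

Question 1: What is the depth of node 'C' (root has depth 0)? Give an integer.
Path from root to C: E -> D -> J -> C
Depth = number of edges = 3

Answer: 3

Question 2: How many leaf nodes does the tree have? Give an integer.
Leaves (nodes with no children): A, B, F, G, K

Answer: 5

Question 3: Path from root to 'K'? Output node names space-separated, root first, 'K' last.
Walk down from root: E -> H -> K

Answer: E H K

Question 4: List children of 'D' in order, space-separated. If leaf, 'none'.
Node D's children (from adjacency): F, J, B

Answer: F J B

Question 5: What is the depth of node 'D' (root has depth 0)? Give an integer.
Answer: 1

Derivation:
Path from root to D: E -> D
Depth = number of edges = 1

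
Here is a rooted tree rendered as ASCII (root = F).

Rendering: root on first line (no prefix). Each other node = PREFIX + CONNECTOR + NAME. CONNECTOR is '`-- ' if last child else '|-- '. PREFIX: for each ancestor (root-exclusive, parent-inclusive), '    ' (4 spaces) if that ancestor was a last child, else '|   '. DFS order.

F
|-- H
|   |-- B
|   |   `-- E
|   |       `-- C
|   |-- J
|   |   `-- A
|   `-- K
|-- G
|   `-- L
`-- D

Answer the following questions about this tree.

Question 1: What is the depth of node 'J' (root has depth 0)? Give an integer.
Path from root to J: F -> H -> J
Depth = number of edges = 2

Answer: 2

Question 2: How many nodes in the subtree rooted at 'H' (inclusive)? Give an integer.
Subtree rooted at H contains: A, B, C, E, H, J, K
Count = 7

Answer: 7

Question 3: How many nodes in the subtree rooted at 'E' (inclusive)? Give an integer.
Subtree rooted at E contains: C, E
Count = 2

Answer: 2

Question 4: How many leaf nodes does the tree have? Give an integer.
Leaves (nodes with no children): A, C, D, K, L

Answer: 5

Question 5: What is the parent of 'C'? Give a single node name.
Answer: E

Derivation:
Scan adjacency: C appears as child of E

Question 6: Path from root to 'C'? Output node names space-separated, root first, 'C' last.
Answer: F H B E C

Derivation:
Walk down from root: F -> H -> B -> E -> C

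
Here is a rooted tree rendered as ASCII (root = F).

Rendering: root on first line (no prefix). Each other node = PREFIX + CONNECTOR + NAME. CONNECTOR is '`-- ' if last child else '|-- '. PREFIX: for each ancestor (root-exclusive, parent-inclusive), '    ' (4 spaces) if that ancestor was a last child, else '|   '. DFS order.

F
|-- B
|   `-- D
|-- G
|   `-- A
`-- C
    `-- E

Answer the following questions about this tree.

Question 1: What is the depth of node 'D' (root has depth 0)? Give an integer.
Answer: 2

Derivation:
Path from root to D: F -> B -> D
Depth = number of edges = 2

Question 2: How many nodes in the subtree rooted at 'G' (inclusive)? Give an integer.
Subtree rooted at G contains: A, G
Count = 2

Answer: 2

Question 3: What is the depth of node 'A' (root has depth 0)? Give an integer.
Answer: 2

Derivation:
Path from root to A: F -> G -> A
Depth = number of edges = 2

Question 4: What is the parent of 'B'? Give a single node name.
Answer: F

Derivation:
Scan adjacency: B appears as child of F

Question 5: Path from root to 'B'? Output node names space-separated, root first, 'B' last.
Answer: F B

Derivation:
Walk down from root: F -> B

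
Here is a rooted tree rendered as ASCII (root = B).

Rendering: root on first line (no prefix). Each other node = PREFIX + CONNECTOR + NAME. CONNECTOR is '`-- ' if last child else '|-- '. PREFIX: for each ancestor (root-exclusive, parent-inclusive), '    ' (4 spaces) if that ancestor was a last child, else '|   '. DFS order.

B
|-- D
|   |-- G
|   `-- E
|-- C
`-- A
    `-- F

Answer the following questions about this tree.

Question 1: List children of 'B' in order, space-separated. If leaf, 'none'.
Node B's children (from adjacency): D, C, A

Answer: D C A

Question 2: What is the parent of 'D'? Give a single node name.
Scan adjacency: D appears as child of B

Answer: B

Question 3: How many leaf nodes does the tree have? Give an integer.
Answer: 4

Derivation:
Leaves (nodes with no children): C, E, F, G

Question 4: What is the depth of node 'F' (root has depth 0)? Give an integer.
Path from root to F: B -> A -> F
Depth = number of edges = 2

Answer: 2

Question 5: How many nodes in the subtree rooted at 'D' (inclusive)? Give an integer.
Answer: 3

Derivation:
Subtree rooted at D contains: D, E, G
Count = 3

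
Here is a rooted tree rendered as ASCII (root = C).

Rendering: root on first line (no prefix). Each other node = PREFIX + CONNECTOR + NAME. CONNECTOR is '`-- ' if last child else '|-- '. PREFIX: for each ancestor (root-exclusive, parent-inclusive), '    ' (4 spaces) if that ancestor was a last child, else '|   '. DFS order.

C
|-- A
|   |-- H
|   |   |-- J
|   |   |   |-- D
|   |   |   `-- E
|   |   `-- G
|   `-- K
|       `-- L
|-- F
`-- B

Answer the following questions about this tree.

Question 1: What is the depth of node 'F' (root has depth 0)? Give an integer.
Path from root to F: C -> F
Depth = number of edges = 1

Answer: 1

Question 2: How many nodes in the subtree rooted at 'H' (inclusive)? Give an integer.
Answer: 5

Derivation:
Subtree rooted at H contains: D, E, G, H, J
Count = 5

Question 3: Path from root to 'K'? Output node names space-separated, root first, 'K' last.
Answer: C A K

Derivation:
Walk down from root: C -> A -> K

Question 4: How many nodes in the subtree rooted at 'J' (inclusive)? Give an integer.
Subtree rooted at J contains: D, E, J
Count = 3

Answer: 3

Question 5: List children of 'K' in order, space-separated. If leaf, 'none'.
Node K's children (from adjacency): L

Answer: L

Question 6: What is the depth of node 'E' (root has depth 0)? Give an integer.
Path from root to E: C -> A -> H -> J -> E
Depth = number of edges = 4

Answer: 4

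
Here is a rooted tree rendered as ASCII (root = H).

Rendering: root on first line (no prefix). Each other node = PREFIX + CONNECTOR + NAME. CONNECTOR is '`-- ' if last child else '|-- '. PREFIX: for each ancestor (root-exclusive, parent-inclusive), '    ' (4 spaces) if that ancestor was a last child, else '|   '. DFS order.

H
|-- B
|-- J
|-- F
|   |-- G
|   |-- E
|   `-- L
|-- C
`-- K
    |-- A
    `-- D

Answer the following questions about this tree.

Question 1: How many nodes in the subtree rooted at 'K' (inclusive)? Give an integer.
Answer: 3

Derivation:
Subtree rooted at K contains: A, D, K
Count = 3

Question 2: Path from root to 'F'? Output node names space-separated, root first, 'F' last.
Answer: H F

Derivation:
Walk down from root: H -> F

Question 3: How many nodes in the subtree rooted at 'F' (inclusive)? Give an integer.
Answer: 4

Derivation:
Subtree rooted at F contains: E, F, G, L
Count = 4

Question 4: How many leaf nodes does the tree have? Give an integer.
Leaves (nodes with no children): A, B, C, D, E, G, J, L

Answer: 8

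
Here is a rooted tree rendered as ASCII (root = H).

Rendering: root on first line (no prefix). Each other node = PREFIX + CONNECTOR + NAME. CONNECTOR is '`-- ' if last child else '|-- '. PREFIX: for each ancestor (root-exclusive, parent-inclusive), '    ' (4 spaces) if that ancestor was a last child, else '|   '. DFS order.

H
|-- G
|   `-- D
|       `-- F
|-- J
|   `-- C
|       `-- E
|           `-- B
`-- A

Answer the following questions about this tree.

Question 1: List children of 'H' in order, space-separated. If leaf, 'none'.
Answer: G J A

Derivation:
Node H's children (from adjacency): G, J, A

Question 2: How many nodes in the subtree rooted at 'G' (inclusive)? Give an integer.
Subtree rooted at G contains: D, F, G
Count = 3

Answer: 3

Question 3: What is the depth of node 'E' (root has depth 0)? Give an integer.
Path from root to E: H -> J -> C -> E
Depth = number of edges = 3

Answer: 3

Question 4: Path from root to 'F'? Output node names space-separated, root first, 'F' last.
Answer: H G D F

Derivation:
Walk down from root: H -> G -> D -> F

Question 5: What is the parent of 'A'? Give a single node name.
Scan adjacency: A appears as child of H

Answer: H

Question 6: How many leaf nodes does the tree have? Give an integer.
Answer: 3

Derivation:
Leaves (nodes with no children): A, B, F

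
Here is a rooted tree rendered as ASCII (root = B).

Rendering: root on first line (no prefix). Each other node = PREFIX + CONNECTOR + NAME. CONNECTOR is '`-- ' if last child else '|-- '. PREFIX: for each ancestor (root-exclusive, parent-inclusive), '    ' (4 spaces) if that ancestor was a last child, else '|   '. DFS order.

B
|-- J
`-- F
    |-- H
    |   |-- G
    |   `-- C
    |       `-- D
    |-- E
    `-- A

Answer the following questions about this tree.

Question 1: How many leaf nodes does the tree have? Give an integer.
Leaves (nodes with no children): A, D, E, G, J

Answer: 5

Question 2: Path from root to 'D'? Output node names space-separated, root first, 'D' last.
Walk down from root: B -> F -> H -> C -> D

Answer: B F H C D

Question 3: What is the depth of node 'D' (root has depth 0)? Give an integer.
Answer: 4

Derivation:
Path from root to D: B -> F -> H -> C -> D
Depth = number of edges = 4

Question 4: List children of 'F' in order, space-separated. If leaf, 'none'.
Node F's children (from adjacency): H, E, A

Answer: H E A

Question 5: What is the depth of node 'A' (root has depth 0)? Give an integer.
Path from root to A: B -> F -> A
Depth = number of edges = 2

Answer: 2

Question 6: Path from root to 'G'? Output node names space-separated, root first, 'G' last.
Walk down from root: B -> F -> H -> G

Answer: B F H G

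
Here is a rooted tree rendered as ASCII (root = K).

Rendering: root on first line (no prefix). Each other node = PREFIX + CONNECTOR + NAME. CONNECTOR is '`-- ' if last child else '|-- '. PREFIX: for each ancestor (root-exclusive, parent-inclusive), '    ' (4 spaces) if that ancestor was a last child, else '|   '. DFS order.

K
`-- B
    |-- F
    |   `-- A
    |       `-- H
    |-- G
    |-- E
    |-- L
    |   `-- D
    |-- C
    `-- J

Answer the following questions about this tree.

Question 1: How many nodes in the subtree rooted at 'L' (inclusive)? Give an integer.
Subtree rooted at L contains: D, L
Count = 2

Answer: 2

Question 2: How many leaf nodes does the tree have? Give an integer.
Leaves (nodes with no children): C, D, E, G, H, J

Answer: 6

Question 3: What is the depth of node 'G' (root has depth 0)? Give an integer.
Answer: 2

Derivation:
Path from root to G: K -> B -> G
Depth = number of edges = 2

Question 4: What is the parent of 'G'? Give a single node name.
Answer: B

Derivation:
Scan adjacency: G appears as child of B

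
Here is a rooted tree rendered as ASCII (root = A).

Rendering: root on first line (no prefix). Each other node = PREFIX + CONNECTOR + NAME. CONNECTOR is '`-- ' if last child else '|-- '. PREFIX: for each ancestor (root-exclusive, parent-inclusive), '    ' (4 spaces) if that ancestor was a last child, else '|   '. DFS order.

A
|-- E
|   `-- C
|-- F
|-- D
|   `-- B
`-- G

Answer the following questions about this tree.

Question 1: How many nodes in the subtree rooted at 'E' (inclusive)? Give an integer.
Answer: 2

Derivation:
Subtree rooted at E contains: C, E
Count = 2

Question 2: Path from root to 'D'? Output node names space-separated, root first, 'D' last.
Walk down from root: A -> D

Answer: A D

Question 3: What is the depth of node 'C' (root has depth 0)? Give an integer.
Answer: 2

Derivation:
Path from root to C: A -> E -> C
Depth = number of edges = 2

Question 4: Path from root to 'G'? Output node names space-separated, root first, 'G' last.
Answer: A G

Derivation:
Walk down from root: A -> G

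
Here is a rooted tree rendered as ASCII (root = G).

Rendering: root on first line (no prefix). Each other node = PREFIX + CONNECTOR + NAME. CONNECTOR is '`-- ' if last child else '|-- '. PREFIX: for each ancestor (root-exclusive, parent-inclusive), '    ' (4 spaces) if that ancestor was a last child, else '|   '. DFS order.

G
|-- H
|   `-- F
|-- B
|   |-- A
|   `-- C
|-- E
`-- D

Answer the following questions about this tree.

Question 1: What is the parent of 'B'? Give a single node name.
Scan adjacency: B appears as child of G

Answer: G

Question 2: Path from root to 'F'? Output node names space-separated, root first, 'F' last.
Walk down from root: G -> H -> F

Answer: G H F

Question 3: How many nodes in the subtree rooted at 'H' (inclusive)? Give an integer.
Answer: 2

Derivation:
Subtree rooted at H contains: F, H
Count = 2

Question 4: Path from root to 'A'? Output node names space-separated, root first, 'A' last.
Answer: G B A

Derivation:
Walk down from root: G -> B -> A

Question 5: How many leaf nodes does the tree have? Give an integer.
Answer: 5

Derivation:
Leaves (nodes with no children): A, C, D, E, F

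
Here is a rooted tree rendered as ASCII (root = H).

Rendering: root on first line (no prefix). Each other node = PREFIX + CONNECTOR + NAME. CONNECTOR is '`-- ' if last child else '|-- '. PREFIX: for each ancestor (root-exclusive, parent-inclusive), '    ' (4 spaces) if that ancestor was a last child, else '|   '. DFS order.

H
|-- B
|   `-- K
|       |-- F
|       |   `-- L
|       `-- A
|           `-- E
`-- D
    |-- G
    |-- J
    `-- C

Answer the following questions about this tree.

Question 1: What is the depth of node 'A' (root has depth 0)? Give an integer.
Path from root to A: H -> B -> K -> A
Depth = number of edges = 3

Answer: 3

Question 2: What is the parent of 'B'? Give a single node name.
Answer: H

Derivation:
Scan adjacency: B appears as child of H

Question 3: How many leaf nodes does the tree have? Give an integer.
Leaves (nodes with no children): C, E, G, J, L

Answer: 5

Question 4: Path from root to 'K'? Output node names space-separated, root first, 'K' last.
Answer: H B K

Derivation:
Walk down from root: H -> B -> K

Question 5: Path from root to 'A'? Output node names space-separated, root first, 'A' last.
Walk down from root: H -> B -> K -> A

Answer: H B K A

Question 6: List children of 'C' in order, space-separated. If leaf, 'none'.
Answer: none

Derivation:
Node C's children (from adjacency): (leaf)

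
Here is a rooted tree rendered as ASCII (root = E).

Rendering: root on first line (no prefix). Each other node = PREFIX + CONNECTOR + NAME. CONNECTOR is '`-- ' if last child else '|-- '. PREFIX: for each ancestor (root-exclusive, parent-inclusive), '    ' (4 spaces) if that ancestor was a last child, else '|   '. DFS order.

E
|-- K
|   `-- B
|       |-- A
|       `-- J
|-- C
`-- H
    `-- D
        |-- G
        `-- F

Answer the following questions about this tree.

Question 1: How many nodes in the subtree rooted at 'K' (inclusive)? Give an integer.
Answer: 4

Derivation:
Subtree rooted at K contains: A, B, J, K
Count = 4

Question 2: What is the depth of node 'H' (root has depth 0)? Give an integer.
Path from root to H: E -> H
Depth = number of edges = 1

Answer: 1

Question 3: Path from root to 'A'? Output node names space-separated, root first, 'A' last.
Answer: E K B A

Derivation:
Walk down from root: E -> K -> B -> A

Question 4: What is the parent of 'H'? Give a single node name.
Answer: E

Derivation:
Scan adjacency: H appears as child of E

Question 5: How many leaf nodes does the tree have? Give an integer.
Answer: 5

Derivation:
Leaves (nodes with no children): A, C, F, G, J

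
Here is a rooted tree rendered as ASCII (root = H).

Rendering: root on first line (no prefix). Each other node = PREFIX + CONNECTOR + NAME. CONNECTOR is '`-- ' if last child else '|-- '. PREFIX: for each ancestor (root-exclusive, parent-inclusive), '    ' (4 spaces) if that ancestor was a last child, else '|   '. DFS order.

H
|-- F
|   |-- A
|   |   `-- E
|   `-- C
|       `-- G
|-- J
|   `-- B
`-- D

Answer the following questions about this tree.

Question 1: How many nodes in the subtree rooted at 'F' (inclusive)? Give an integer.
Answer: 5

Derivation:
Subtree rooted at F contains: A, C, E, F, G
Count = 5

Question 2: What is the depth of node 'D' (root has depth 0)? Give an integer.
Path from root to D: H -> D
Depth = number of edges = 1

Answer: 1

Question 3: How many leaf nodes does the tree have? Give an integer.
Leaves (nodes with no children): B, D, E, G

Answer: 4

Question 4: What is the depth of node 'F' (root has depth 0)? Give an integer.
Answer: 1

Derivation:
Path from root to F: H -> F
Depth = number of edges = 1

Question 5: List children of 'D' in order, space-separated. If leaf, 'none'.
Answer: none

Derivation:
Node D's children (from adjacency): (leaf)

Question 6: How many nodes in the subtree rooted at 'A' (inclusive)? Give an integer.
Answer: 2

Derivation:
Subtree rooted at A contains: A, E
Count = 2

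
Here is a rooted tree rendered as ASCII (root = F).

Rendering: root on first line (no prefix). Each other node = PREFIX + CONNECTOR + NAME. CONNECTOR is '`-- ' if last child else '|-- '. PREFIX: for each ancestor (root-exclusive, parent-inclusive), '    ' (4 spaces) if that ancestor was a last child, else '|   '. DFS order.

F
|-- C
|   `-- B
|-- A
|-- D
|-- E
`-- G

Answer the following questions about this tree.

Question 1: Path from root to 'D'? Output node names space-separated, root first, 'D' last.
Walk down from root: F -> D

Answer: F D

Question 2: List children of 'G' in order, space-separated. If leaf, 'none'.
Node G's children (from adjacency): (leaf)

Answer: none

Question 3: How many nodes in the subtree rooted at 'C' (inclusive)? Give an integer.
Subtree rooted at C contains: B, C
Count = 2

Answer: 2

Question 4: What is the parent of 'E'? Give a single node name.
Scan adjacency: E appears as child of F

Answer: F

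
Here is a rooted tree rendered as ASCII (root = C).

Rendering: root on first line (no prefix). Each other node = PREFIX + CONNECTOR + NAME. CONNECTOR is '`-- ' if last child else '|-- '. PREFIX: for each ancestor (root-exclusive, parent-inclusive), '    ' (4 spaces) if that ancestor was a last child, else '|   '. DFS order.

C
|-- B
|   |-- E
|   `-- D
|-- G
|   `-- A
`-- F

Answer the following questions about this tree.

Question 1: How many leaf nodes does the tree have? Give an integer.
Leaves (nodes with no children): A, D, E, F

Answer: 4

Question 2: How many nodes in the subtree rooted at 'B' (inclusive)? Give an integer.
Subtree rooted at B contains: B, D, E
Count = 3

Answer: 3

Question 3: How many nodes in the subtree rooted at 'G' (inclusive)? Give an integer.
Subtree rooted at G contains: A, G
Count = 2

Answer: 2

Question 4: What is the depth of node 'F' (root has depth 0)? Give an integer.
Answer: 1

Derivation:
Path from root to F: C -> F
Depth = number of edges = 1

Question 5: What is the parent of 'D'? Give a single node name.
Scan adjacency: D appears as child of B

Answer: B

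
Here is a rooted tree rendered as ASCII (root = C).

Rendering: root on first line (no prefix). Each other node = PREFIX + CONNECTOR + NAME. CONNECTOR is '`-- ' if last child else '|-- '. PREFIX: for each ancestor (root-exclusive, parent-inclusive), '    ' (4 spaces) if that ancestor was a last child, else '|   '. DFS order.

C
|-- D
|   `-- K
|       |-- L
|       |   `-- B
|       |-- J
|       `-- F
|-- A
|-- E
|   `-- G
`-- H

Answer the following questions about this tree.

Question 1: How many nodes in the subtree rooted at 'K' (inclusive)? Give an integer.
Subtree rooted at K contains: B, F, J, K, L
Count = 5

Answer: 5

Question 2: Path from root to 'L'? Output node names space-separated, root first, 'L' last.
Answer: C D K L

Derivation:
Walk down from root: C -> D -> K -> L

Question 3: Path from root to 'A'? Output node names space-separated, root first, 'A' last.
Answer: C A

Derivation:
Walk down from root: C -> A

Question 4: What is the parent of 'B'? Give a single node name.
Scan adjacency: B appears as child of L

Answer: L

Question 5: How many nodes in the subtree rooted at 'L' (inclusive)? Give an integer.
Answer: 2

Derivation:
Subtree rooted at L contains: B, L
Count = 2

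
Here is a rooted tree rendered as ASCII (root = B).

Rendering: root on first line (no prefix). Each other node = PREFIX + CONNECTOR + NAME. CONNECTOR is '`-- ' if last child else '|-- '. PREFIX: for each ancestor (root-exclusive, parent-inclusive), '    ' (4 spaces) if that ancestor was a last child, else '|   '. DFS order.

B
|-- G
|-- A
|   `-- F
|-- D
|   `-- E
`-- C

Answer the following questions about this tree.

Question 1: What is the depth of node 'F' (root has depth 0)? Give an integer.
Path from root to F: B -> A -> F
Depth = number of edges = 2

Answer: 2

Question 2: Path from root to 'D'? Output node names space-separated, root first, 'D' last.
Walk down from root: B -> D

Answer: B D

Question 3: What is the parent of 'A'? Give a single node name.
Scan adjacency: A appears as child of B

Answer: B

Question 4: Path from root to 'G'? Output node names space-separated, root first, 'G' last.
Walk down from root: B -> G

Answer: B G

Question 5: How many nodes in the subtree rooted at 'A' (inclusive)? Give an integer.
Subtree rooted at A contains: A, F
Count = 2

Answer: 2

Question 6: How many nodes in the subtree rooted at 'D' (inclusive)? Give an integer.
Subtree rooted at D contains: D, E
Count = 2

Answer: 2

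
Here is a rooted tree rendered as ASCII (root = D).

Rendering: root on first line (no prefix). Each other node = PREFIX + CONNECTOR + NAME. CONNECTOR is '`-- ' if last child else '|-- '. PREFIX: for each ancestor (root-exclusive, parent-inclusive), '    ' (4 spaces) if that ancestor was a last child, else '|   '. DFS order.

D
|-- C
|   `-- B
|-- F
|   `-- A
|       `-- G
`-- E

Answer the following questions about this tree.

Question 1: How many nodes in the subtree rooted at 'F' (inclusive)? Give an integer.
Subtree rooted at F contains: A, F, G
Count = 3

Answer: 3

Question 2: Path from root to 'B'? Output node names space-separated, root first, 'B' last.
Answer: D C B

Derivation:
Walk down from root: D -> C -> B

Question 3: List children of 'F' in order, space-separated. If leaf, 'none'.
Node F's children (from adjacency): A

Answer: A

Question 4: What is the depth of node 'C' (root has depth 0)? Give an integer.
Answer: 1

Derivation:
Path from root to C: D -> C
Depth = number of edges = 1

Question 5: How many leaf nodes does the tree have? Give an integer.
Leaves (nodes with no children): B, E, G

Answer: 3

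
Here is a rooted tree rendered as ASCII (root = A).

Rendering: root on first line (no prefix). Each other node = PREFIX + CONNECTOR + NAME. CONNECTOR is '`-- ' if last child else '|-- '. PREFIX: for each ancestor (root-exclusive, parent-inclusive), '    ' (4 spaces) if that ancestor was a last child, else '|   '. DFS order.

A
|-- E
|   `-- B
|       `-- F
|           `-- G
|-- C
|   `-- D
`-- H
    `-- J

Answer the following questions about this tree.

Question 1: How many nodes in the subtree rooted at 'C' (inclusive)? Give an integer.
Answer: 2

Derivation:
Subtree rooted at C contains: C, D
Count = 2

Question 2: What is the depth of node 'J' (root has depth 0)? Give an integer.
Path from root to J: A -> H -> J
Depth = number of edges = 2

Answer: 2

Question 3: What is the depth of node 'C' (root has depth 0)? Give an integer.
Path from root to C: A -> C
Depth = number of edges = 1

Answer: 1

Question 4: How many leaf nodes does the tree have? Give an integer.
Leaves (nodes with no children): D, G, J

Answer: 3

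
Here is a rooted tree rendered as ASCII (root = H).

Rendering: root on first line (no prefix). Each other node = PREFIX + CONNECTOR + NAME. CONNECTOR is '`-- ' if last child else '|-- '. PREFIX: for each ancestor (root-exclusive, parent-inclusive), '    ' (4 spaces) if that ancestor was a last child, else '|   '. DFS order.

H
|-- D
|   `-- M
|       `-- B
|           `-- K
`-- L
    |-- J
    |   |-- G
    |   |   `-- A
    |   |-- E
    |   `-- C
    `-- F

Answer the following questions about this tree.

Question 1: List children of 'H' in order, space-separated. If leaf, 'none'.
Node H's children (from adjacency): D, L

Answer: D L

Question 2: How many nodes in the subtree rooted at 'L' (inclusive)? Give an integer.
Subtree rooted at L contains: A, C, E, F, G, J, L
Count = 7

Answer: 7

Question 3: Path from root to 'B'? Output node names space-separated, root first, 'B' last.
Answer: H D M B

Derivation:
Walk down from root: H -> D -> M -> B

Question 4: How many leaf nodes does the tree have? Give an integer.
Answer: 5

Derivation:
Leaves (nodes with no children): A, C, E, F, K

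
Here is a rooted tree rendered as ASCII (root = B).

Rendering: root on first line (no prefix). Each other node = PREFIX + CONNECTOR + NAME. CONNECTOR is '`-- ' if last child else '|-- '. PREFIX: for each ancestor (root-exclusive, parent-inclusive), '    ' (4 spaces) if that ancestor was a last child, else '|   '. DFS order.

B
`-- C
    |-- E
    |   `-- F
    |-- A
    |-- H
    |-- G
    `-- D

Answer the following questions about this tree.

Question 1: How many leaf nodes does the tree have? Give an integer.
Answer: 5

Derivation:
Leaves (nodes with no children): A, D, F, G, H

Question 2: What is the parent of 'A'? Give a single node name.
Answer: C

Derivation:
Scan adjacency: A appears as child of C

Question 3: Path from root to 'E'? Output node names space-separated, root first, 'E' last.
Walk down from root: B -> C -> E

Answer: B C E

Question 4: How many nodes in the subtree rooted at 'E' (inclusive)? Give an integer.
Subtree rooted at E contains: E, F
Count = 2

Answer: 2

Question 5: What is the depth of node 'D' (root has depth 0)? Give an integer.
Path from root to D: B -> C -> D
Depth = number of edges = 2

Answer: 2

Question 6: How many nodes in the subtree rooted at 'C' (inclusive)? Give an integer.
Answer: 7

Derivation:
Subtree rooted at C contains: A, C, D, E, F, G, H
Count = 7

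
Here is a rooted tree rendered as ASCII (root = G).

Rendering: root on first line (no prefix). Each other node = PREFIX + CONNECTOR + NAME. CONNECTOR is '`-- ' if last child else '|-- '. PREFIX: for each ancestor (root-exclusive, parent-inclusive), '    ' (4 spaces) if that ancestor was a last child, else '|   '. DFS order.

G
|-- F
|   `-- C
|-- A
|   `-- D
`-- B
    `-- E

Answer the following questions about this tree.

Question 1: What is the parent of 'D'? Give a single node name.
Scan adjacency: D appears as child of A

Answer: A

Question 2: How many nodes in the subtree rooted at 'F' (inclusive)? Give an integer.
Answer: 2

Derivation:
Subtree rooted at F contains: C, F
Count = 2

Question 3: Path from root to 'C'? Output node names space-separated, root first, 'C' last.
Answer: G F C

Derivation:
Walk down from root: G -> F -> C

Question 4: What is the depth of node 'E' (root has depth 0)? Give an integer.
Answer: 2

Derivation:
Path from root to E: G -> B -> E
Depth = number of edges = 2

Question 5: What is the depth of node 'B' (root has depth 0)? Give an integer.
Path from root to B: G -> B
Depth = number of edges = 1

Answer: 1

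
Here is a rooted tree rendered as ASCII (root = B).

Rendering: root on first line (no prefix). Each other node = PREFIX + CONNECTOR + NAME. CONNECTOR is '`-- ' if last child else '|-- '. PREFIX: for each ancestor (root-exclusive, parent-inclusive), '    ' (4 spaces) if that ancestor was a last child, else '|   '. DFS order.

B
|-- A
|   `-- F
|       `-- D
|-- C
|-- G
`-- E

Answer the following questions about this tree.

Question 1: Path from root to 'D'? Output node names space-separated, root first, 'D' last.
Walk down from root: B -> A -> F -> D

Answer: B A F D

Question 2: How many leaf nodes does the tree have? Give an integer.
Leaves (nodes with no children): C, D, E, G

Answer: 4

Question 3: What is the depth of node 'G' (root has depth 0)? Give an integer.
Answer: 1

Derivation:
Path from root to G: B -> G
Depth = number of edges = 1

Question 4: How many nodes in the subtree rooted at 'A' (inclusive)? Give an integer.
Answer: 3

Derivation:
Subtree rooted at A contains: A, D, F
Count = 3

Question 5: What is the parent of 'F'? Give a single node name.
Answer: A

Derivation:
Scan adjacency: F appears as child of A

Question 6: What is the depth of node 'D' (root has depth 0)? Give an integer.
Answer: 3

Derivation:
Path from root to D: B -> A -> F -> D
Depth = number of edges = 3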